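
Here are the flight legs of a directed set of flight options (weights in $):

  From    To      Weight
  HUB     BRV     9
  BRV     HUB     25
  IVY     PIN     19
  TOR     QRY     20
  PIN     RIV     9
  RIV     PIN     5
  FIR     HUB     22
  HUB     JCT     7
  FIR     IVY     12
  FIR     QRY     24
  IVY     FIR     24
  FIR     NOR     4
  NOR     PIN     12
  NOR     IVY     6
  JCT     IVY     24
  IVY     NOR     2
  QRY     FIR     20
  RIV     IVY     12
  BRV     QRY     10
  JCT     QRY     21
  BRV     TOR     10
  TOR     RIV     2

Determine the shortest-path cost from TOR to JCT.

$67

Compare a few routes:
TOR - QRY - FIR - HUB - JCT: 20+20+22+7 = 69
TOR - RIV - IVY - FIR - HUB - JCT: 2+12+24+22+7 = 67
Cheapest is TOR - RIV - IVY - FIR - HUB - JCT at $67.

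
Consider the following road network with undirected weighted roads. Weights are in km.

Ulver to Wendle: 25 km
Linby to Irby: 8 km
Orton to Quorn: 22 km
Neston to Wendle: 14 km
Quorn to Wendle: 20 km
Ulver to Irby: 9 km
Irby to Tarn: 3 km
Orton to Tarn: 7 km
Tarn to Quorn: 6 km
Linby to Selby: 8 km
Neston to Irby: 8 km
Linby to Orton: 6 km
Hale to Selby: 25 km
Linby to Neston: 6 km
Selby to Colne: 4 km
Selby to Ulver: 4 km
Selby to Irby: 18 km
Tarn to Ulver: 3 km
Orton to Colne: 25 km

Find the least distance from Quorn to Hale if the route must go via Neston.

56 km

Best Quorn to Neston: Quorn–Tarn–Irby–Neston costing 17
Best Neston to Hale: Neston–Linby–Selby–Hale costing 39
Total via Neston: 17 + 39 = 56 km.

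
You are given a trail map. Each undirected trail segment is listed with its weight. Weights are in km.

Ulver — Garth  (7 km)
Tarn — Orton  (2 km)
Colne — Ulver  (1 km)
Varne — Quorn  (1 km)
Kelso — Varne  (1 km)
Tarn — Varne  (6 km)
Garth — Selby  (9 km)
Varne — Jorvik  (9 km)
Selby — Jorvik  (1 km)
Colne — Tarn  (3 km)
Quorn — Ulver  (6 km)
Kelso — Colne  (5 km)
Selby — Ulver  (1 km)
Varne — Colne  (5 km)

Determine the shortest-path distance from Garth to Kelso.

Compare a few routes:
Garth → Ulver → Quorn → Varne → Kelso: 7+6+1+1 = 15
Garth → Selby → Ulver → Colne → Kelso: 9+1+1+5 = 16
Garth → Ulver → Colne → Varne → Kelso: 7+1+5+1 = 14
Garth → Ulver → Colne → Kelso: 7+1+5 = 13
Cheapest is Garth → Ulver → Colne → Kelso at 13 km.

13 km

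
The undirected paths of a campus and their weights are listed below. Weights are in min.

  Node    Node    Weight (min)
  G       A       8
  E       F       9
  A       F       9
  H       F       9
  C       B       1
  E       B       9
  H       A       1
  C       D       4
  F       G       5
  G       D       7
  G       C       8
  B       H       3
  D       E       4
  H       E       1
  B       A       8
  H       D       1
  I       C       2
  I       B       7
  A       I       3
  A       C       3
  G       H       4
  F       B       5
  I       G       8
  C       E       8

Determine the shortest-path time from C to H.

4 min

Shortest distances from C:
C: 0
B: 1  (via C)
I: 2  (via C)
A: 3  (via C)
D: 4  (via C)
H: 4  (via B)
Shortest route: C–B–H = 4 min.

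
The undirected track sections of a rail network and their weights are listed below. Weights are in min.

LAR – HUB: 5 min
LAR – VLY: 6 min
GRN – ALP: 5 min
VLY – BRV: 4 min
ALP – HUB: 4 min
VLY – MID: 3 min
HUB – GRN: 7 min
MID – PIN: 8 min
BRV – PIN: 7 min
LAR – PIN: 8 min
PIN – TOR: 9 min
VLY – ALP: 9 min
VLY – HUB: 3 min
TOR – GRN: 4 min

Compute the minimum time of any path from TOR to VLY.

Settle nodes by increasing distance from TOR:
TOR: 0
GRN: 4  (via TOR)
PIN: 9  (via TOR)
ALP: 9  (via GRN)
HUB: 11  (via GRN)
VLY: 14  (via HUB)
Shortest route: TOR → GRN → HUB → VLY = 14 min.

14 min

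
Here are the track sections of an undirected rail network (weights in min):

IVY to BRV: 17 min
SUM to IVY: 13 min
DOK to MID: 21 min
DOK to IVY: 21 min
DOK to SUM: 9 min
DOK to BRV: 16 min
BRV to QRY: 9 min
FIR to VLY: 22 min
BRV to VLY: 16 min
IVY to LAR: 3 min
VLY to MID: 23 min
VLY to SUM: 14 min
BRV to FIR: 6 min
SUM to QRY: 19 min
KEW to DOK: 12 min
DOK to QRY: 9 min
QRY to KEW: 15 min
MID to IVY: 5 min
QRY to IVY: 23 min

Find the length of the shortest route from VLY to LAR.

30 min

Shortest distances from VLY:
VLY: 0
SUM: 14  (via VLY)
BRV: 16  (via VLY)
FIR: 22  (via VLY)
MID: 23  (via VLY)
DOK: 23  (via SUM)
QRY: 25  (via BRV)
IVY: 27  (via SUM)
LAR: 30  (via IVY)
Shortest route: VLY–SUM–IVY–LAR = 30 min.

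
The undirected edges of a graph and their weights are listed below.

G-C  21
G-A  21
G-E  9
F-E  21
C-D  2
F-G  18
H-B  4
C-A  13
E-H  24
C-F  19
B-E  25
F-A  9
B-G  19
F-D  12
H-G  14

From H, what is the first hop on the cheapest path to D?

Enumerating some paths:
H → G → C → D: 14+21+2 = 37
H → B → G → C → D: 4+19+21+2 = 46
H → G → F → D: 14+18+12 = 44
The minimum is 37 via H → G → C → D.
So from H the first move is to G.

G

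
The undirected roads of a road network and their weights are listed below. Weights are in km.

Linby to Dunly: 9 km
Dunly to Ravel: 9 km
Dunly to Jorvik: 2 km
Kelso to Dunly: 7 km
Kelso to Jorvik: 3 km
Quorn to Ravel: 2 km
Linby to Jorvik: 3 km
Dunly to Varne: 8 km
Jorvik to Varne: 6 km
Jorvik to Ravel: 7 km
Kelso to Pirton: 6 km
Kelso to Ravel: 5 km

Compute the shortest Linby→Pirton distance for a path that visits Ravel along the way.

21 km

Best Linby to Ravel: Linby–Jorvik–Ravel costing 10
Shortest Ravel→Pirton: Ravel–Kelso–Pirton = 11
Total via Ravel: 10 + 11 = 21 km.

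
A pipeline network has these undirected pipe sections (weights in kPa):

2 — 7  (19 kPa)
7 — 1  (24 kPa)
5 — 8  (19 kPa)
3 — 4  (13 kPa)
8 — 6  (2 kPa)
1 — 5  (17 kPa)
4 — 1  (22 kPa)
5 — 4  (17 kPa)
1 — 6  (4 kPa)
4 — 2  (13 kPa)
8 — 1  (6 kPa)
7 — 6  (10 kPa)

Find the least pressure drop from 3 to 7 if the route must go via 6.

49 kPa

Best 3 to 6: 3–4–1–6 costing 39
Shortest 6→7: 6–7 = 10
Total via 6: 39 + 10 = 49 kPa.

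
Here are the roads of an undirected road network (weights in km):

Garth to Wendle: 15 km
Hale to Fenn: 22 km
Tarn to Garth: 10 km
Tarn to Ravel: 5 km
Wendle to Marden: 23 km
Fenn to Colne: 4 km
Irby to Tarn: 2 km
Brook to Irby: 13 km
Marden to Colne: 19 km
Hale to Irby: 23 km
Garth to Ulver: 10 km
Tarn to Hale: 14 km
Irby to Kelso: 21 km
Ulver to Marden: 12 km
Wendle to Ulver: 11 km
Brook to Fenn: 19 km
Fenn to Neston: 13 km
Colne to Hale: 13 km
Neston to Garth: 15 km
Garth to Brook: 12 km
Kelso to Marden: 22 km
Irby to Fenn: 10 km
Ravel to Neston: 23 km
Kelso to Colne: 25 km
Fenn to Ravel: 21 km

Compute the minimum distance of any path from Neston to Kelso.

42 km

Settle nodes by increasing distance from Neston:
Neston: 0
Fenn: 13  (via Neston)
Garth: 15  (via Neston)
Colne: 17  (via Fenn)
Irby: 23  (via Fenn)
Ravel: 23  (via Neston)
Tarn: 25  (via Garth)
Ulver: 25  (via Garth)
Brook: 27  (via Garth)
Wendle: 30  (via Garth)
Hale: 30  (via Colne)
Marden: 36  (via Colne)
Kelso: 42  (via Colne)
Shortest route: Neston → Fenn → Colne → Kelso = 42 km.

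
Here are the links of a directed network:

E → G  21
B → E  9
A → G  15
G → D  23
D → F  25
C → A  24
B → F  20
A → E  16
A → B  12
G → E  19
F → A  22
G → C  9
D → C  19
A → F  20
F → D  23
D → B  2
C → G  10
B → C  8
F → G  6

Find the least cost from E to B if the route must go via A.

Best E to A: E → G → C → A costing 54
Best A to B: A → B costing 12
Total via A: 54 + 12 = 66.

66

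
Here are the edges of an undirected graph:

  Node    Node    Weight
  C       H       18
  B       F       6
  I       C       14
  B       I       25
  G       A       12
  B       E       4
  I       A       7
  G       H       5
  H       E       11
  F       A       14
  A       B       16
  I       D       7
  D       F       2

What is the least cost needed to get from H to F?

Settle nodes by increasing distance from H:
H: 0
G: 5  (via H)
E: 11  (via H)
B: 15  (via E)
A: 17  (via G)
C: 18  (via H)
F: 21  (via B)
Shortest route: H → E → B → F = 21.

21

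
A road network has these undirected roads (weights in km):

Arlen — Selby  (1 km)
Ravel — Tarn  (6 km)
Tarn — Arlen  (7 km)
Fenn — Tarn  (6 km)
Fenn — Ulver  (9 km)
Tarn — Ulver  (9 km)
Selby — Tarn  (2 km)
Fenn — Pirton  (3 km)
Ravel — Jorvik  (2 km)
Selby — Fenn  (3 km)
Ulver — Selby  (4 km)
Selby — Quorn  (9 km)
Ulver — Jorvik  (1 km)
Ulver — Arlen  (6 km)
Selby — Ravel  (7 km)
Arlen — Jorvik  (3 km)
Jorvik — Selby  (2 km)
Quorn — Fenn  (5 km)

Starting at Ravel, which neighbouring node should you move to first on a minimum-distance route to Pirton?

Enumerating some paths:
Ravel - Jorvik - Ulver - Selby - Fenn - Pirton: 2+1+4+3+3 = 13
Ravel - Jorvik - Selby - Fenn - Pirton: 2+2+3+3 = 10
Ravel - Jorvik - Arlen - Selby - Fenn - Pirton: 2+3+1+3+3 = 12
Cheapest is Ravel - Jorvik - Selby - Fenn - Pirton at 10 km.
So from Ravel the first move is to Jorvik.

Jorvik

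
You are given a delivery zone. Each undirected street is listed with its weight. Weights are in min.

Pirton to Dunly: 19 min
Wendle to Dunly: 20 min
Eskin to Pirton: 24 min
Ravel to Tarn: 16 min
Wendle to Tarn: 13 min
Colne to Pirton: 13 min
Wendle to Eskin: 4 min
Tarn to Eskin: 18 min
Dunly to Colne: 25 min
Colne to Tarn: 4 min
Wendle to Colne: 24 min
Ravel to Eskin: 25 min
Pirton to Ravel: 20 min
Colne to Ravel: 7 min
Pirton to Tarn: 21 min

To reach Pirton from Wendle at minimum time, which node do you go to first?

Eskin

Enumerating some paths:
Wendle - Tarn - Colne - Pirton: 13+4+13 = 30
Wendle - Eskin - Pirton: 4+24 = 28
Cheapest is Wendle - Eskin - Pirton at 28 min.
So from Wendle the first move is to Eskin.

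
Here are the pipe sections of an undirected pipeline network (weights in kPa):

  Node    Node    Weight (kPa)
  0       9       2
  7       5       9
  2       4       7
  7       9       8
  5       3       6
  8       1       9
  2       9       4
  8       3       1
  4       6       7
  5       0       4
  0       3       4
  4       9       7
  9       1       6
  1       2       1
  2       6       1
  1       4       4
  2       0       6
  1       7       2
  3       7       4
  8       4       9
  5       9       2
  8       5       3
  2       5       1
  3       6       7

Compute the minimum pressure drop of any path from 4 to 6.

6 kPa

Settle nodes by increasing distance from 4:
4: 0
1: 4  (via 4)
2: 5  (via 1)
5: 6  (via 2)
6: 6  (via 2)
Shortest route: 4 → 1 → 2 → 6 = 6 kPa.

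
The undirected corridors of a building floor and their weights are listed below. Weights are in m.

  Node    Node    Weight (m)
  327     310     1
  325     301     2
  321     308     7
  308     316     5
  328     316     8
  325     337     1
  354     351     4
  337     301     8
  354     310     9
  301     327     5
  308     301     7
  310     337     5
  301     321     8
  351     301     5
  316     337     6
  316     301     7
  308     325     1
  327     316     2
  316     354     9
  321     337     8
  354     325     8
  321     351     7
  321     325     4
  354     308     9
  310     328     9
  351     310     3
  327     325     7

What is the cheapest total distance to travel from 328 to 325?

14 m

Candidate routes:
328–316–308–325: 8+5+1 = 14
328–316–337–325: 8+6+1 = 15
328–310–327–301–325: 9+1+5+2 = 17
328–310–337–325: 9+5+1 = 15
Cheapest is 328–316–308–325 at 14 m.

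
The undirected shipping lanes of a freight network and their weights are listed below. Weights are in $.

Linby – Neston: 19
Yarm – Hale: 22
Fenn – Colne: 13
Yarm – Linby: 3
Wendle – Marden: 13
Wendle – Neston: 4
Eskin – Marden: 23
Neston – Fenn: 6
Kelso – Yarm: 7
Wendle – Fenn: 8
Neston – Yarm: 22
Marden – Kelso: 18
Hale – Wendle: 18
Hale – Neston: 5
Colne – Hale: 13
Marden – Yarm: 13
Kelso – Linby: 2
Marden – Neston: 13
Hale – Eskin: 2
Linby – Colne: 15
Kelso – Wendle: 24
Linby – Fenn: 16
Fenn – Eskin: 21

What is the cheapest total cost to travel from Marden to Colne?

$31

Compare a few routes:
Marden–Wendle–Neston–Hale–Colne: 13+4+5+13 = 35
Marden–Wendle–Fenn–Colne: 13+8+13 = 34
Marden–Neston–Fenn–Colne: 13+6+13 = 32
Marden–Yarm–Linby–Colne: 13+3+15 = 31
Cheapest is Marden–Yarm–Linby–Colne at $31.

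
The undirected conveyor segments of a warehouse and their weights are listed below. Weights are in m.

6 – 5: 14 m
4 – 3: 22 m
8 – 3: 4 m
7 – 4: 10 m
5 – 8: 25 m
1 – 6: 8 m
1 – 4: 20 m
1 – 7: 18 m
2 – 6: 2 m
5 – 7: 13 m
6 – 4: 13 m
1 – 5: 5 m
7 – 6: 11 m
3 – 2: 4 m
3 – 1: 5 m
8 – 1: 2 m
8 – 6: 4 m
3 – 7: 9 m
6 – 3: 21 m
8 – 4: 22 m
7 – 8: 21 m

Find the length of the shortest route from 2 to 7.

Running Dijkstra from 2:
2: 0
6: 2  (via 2)
3: 4  (via 2)
8: 6  (via 6)
1: 8  (via 8)
5: 13  (via 1)
7: 13  (via 6)
Shortest route: 2–6–7 = 13 m.

13 m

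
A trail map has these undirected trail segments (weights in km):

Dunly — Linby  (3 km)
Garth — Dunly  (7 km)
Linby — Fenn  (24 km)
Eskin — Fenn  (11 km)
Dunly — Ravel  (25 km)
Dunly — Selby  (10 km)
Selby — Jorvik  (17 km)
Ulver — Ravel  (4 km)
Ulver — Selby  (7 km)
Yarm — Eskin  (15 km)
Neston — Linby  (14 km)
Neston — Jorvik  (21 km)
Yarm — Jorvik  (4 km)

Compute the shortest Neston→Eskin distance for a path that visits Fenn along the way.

49 km

Shortest Neston→Fenn: Neston → Linby → Fenn = 38
Best Fenn to Eskin: Fenn → Eskin costing 11
Total via Fenn: 38 + 11 = 49 km.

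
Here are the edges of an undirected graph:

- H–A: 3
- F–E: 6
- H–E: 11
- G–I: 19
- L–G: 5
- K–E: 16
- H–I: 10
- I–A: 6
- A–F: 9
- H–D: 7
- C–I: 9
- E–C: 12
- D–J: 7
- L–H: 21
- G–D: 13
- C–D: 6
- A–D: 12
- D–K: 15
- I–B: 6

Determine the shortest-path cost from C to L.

24

Shortest distances from C:
C: 0
D: 6  (via C)
I: 9  (via C)
E: 12  (via C)
H: 13  (via D)
J: 13  (via D)
A: 15  (via I)
B: 15  (via I)
F: 18  (via E)
G: 19  (via D)
K: 21  (via D)
L: 24  (via G)
Shortest route: C → D → G → L = 24.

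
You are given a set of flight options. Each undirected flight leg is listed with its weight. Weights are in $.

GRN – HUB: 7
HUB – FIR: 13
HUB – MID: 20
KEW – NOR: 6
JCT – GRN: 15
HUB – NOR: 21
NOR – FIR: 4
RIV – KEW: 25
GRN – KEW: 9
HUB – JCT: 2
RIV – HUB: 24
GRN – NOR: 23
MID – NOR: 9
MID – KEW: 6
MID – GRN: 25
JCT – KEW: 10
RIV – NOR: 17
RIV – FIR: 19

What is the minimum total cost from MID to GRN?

Shortest distances from MID:
MID: 0
KEW: 6  (via MID)
NOR: 9  (via MID)
FIR: 13  (via NOR)
GRN: 15  (via KEW)
Shortest route: MID → KEW → GRN = $15.

$15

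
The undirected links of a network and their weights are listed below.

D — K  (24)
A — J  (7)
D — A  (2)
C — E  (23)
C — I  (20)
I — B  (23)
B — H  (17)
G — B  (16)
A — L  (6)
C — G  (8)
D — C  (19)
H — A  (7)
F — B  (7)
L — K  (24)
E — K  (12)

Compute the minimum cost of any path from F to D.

33

Shortest distances from F:
F: 0
B: 7  (via F)
G: 23  (via B)
H: 24  (via B)
I: 30  (via B)
A: 31  (via H)
C: 31  (via G)
D: 33  (via A)
Shortest route: F–B–H–A–D = 33.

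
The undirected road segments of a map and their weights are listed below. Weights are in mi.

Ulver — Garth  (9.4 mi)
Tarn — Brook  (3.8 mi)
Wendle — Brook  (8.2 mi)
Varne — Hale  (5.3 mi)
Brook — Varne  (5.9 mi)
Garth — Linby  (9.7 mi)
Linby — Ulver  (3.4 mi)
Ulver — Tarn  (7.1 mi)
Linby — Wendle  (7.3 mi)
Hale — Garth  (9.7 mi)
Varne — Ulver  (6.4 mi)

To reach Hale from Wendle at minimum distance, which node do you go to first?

Enumerating some paths:
Wendle → Brook → Varne → Hale: 8.2+5.9+5.3 = 19.4
Wendle → Linby → Ulver → Varne → Hale: 7.3+3.4+6.4+5.3 = 22.4
The minimum is 19.4 mi via Wendle → Brook → Varne → Hale.
So from Wendle the first move is to Brook.

Brook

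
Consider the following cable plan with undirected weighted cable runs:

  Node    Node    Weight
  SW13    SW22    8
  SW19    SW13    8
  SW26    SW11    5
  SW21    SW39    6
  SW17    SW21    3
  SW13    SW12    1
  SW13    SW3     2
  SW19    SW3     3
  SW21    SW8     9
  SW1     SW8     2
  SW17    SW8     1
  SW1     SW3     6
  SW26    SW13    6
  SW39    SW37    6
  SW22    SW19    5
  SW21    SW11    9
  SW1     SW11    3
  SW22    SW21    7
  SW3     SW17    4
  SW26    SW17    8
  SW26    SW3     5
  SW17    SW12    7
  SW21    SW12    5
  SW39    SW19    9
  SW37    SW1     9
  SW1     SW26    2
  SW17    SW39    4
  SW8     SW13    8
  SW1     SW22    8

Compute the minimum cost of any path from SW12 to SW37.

Enumerating some paths:
SW12 → SW13 → SW26 → SW1 → SW37: 1+6+2+9 = 18
SW12 → SW21 → SW17 → SW39 → SW37: 5+3+4+6 = 18
SW12 → SW21 → SW39 → SW37: 5+6+6 = 17
SW12 → SW13 → SW3 → SW1 → SW37: 1+2+6+9 = 18
The minimum is 17 via SW12 → SW21 → SW39 → SW37.

17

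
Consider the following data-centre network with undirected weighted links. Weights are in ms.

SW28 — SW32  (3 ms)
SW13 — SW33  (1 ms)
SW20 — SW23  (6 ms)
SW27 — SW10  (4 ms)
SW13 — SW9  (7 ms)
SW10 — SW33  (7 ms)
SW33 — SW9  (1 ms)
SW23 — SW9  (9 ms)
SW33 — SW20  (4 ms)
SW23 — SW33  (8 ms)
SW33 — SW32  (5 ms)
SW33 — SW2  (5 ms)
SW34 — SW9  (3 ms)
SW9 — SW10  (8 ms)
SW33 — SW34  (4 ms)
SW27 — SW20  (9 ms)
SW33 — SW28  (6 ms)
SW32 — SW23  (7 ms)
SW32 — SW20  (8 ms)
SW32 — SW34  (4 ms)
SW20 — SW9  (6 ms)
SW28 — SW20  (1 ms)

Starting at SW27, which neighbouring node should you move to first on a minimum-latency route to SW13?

SW10

Candidate routes:
SW27 → SW20 → SW28 → SW33 → SW13: 9+1+6+1 = 17
SW27 → SW20 → SW33 → SW13: 9+4+1 = 14
SW27 → SW10 → SW9 → SW33 → SW13: 4+8+1+1 = 14
SW27 → SW10 → SW33 → SW13: 4+7+1 = 12
The minimum is 12 ms via SW27 → SW10 → SW33 → SW13.
So from SW27 the first move is to SW10.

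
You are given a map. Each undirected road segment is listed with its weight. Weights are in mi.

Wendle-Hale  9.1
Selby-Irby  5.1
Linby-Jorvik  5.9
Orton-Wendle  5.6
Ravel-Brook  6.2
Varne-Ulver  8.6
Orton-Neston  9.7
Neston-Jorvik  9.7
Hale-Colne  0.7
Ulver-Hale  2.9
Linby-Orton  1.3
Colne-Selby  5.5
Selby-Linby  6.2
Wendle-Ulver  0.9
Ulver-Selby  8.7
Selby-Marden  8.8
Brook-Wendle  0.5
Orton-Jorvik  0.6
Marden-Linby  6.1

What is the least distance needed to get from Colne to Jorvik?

Settle nodes by increasing distance from Colne:
Colne: 0
Hale: 0.7  (via Colne)
Ulver: 3.6  (via Hale)
Wendle: 4.5  (via Ulver)
Brook: 5  (via Wendle)
Selby: 5.5  (via Colne)
Orton: 10.1  (via Wendle)
Irby: 10.6  (via Selby)
Jorvik: 10.7  (via Orton)
Shortest route: Colne–Hale–Ulver–Wendle–Orton–Jorvik = 10.7 mi.

10.7 mi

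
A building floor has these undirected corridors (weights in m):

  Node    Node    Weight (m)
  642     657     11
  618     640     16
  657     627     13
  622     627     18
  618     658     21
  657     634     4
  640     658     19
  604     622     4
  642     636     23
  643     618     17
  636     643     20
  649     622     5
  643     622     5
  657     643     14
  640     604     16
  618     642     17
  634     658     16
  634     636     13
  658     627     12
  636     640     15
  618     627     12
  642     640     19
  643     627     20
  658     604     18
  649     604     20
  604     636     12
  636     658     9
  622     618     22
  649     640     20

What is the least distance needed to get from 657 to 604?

23 m

Shortest distances from 657:
657: 0
634: 4  (via 657)
642: 11  (via 657)
627: 13  (via 657)
643: 14  (via 657)
636: 17  (via 634)
622: 19  (via 643)
658: 20  (via 634)
604: 23  (via 622)
Shortest route: 657 → 643 → 622 → 604 = 23 m.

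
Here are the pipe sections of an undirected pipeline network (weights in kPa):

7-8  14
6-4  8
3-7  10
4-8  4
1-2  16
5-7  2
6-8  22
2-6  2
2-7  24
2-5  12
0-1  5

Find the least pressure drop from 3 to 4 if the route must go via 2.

34 kPa

Shortest 3→2: 3 → 7 → 5 → 2 = 24
Best 2 to 4: 2 → 6 → 4 costing 10
Total via 2: 24 + 10 = 34 kPa.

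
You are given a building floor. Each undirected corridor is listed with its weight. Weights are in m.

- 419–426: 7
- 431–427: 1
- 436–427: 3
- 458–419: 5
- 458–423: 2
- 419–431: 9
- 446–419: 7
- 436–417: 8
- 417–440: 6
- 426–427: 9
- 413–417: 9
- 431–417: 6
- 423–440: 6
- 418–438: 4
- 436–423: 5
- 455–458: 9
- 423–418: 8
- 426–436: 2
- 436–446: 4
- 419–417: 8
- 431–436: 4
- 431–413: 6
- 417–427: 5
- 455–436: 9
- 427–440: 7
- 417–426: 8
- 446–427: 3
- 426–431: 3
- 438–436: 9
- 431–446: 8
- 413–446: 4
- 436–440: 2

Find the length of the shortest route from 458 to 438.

Enumerating some paths:
458–423–436–438: 2+5+9 = 16
458–423–440–436–438: 2+6+2+9 = 19
458–423–418–438: 2+8+4 = 14
Cheapest is 458–423–418–438 at 14 m.

14 m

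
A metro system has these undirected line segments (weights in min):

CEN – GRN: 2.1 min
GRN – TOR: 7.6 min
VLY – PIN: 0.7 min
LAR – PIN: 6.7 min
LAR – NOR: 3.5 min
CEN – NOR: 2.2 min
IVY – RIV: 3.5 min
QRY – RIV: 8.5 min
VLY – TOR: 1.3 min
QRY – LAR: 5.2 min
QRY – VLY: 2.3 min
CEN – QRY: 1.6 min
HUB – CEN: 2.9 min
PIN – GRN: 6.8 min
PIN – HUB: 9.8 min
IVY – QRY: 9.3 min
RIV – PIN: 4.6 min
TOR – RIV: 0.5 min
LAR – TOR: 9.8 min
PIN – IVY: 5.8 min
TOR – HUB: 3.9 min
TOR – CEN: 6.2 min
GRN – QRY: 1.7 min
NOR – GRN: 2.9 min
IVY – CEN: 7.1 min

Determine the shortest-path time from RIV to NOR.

7.9 min

Enumerating some paths:
RIV → TOR → VLY → QRY → CEN → NOR: 0.5+1.3+2.3+1.6+2.2 = 7.9
RIV → TOR → VLY → QRY → GRN → NOR: 0.5+1.3+2.3+1.7+2.9 = 8.7
Cheapest is RIV → TOR → VLY → QRY → CEN → NOR at 7.9 min.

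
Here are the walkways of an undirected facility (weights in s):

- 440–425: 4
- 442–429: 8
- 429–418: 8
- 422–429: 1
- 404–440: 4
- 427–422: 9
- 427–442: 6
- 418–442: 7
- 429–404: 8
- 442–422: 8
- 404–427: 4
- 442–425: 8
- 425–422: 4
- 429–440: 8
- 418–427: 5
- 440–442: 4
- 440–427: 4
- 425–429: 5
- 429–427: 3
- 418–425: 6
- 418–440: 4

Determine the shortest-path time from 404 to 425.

8 s

Running Dijkstra from 404:
404: 0
440: 4  (via 404)
427: 4  (via 404)
429: 7  (via 427)
425: 8  (via 440)
Shortest route: 404–440–425 = 8 s.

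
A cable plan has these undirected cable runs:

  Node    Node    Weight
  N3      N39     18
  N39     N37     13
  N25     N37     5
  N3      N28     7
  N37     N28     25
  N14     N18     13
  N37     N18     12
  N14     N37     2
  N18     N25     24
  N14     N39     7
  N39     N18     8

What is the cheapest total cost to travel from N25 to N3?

32

Running Dijkstra from N25:
N25: 0
N37: 5  (via N25)
N14: 7  (via N37)
N39: 14  (via N14)
N18: 17  (via N37)
N28: 30  (via N37)
N3: 32  (via N39)
Shortest route: N25–N37–N14–N39–N3 = 32.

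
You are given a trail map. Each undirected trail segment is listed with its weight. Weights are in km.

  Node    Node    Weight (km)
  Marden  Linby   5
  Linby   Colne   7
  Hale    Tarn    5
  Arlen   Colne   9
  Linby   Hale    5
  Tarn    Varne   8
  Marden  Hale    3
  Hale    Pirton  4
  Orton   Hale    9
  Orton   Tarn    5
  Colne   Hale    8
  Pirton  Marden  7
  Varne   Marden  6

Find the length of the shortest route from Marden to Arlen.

Candidate routes:
Marden → Hale → Colne → Arlen: 3+8+9 = 20
Marden → Hale → Linby → Colne → Arlen: 3+5+7+9 = 24
Marden → Linby → Hale → Colne → Arlen: 5+5+8+9 = 27
Marden → Linby → Colne → Arlen: 5+7+9 = 21
The minimum is 20 km via Marden → Hale → Colne → Arlen.

20 km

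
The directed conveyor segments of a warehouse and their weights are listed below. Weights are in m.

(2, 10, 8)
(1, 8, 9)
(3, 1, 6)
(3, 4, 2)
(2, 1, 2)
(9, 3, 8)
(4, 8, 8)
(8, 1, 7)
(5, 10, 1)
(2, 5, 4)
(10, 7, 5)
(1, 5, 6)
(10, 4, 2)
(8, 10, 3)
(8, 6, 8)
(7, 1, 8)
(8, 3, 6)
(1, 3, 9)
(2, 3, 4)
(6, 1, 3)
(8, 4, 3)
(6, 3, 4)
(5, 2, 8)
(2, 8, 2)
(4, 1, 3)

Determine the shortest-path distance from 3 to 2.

19 m

Settle nodes by increasing distance from 3:
3: 0
4: 2  (via 3)
1: 5  (via 4)
8: 10  (via 4)
5: 11  (via 1)
10: 12  (via 5)
7: 17  (via 10)
6: 18  (via 8)
2: 19  (via 5)
Shortest route: 3 → 4 → 1 → 5 → 2 = 19 m.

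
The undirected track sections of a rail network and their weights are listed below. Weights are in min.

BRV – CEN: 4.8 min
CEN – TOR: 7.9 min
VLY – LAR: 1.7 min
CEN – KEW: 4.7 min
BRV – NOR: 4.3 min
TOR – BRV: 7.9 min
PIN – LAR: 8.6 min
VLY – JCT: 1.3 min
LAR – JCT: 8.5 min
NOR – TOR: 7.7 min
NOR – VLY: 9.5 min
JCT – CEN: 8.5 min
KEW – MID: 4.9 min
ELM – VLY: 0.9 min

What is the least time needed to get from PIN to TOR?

27.5 min

Candidate routes:
PIN → LAR → VLY → JCT → CEN → TOR: 8.6+1.7+1.3+8.5+7.9 = 28
PIN → LAR → VLY → NOR → TOR: 8.6+1.7+9.5+7.7 = 27.5
The minimum is 27.5 min via PIN → LAR → VLY → NOR → TOR.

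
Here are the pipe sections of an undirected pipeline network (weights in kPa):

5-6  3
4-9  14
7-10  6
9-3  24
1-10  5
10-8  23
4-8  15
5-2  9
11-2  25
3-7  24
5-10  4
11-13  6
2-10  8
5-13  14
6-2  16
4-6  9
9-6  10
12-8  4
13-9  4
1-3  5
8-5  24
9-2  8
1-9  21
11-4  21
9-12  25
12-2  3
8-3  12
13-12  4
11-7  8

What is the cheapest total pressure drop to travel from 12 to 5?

12 kPa

Running Dijkstra from 12:
12: 0
2: 3  (via 12)
8: 4  (via 12)
13: 4  (via 12)
9: 8  (via 13)
11: 10  (via 13)
10: 11  (via 2)
5: 12  (via 2)
Shortest route: 12 → 2 → 5 = 12 kPa.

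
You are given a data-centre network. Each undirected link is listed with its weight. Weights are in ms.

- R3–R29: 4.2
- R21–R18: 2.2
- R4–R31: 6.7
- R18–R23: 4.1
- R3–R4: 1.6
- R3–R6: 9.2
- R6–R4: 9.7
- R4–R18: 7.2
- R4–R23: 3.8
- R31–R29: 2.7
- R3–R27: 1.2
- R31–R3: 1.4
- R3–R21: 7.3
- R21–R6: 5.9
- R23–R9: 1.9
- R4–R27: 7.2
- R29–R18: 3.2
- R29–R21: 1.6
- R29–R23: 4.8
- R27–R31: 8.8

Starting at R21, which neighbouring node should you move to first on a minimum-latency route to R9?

Compare a few routes:
R21–R29–R23–R9: 1.6+4.8+1.9 = 8.3
R21–R18–R29–R23–R9: 2.2+3.2+4.8+1.9 = 12.1
R21–R18–R23–R9: 2.2+4.1+1.9 = 8.2
R21–R29–R18–R23–R9: 1.6+3.2+4.1+1.9 = 10.8
The minimum is 8.2 ms via R21–R18–R23–R9.
So from R21 the first move is to R18.

R18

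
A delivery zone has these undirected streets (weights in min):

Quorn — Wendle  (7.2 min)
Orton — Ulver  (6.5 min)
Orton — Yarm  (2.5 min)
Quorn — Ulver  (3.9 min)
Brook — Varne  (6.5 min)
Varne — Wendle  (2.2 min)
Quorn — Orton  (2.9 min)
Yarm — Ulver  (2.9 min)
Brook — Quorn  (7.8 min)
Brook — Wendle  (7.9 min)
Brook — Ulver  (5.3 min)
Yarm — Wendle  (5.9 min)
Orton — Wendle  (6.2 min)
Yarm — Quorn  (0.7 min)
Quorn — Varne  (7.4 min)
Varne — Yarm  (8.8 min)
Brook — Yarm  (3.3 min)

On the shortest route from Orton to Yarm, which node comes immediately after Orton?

Enumerating some paths:
Orton–Yarm: 2.5 = 2.5
Orton–Quorn–Yarm: 2.9+0.7 = 3.6
The minimum is 2.5 min via Orton–Yarm.
So from Orton the first move is to Yarm.

Yarm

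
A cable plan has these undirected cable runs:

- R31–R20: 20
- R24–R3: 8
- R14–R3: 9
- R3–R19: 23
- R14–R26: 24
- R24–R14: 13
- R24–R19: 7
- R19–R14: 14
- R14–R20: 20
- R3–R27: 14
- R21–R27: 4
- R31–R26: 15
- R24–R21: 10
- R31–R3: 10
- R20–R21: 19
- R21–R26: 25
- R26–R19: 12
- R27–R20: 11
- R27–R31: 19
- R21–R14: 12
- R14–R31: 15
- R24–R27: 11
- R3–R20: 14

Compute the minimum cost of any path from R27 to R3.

Enumerating some paths:
R27 - R21 - R24 - R3: 4+10+8 = 22
R27 - R3: 14 = 14
R27 - R24 - R3: 11+8 = 19
The minimum is 14 via R27 - R3.

14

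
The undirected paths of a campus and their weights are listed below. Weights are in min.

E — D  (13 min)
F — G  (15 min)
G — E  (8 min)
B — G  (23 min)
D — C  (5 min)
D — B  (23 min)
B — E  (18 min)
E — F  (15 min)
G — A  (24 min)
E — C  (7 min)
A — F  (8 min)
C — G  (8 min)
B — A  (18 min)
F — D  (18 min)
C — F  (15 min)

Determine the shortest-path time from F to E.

15 min

Enumerating some paths:
F → D → C → E: 18+5+7 = 30
F → C → E: 15+7 = 22
F → G → E: 15+8 = 23
F → E: 15 = 15
The minimum is 15 min via F → E.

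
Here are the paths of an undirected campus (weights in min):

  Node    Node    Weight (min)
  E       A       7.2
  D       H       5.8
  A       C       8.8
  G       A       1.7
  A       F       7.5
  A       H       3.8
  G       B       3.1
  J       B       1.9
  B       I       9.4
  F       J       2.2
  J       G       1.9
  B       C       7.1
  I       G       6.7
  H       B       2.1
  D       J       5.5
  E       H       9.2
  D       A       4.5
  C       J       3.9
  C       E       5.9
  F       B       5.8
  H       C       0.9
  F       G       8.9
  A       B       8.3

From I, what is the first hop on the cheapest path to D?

Enumerating some paths:
I → G → A → D: 6.7+1.7+4.5 = 12.9
I → B → J → D: 9.4+1.9+5.5 = 16.8
I → G → J → D: 6.7+1.9+5.5 = 14.1
Cheapest is I → G → A → D at 12.9 min.
So from I the first move is to G.

G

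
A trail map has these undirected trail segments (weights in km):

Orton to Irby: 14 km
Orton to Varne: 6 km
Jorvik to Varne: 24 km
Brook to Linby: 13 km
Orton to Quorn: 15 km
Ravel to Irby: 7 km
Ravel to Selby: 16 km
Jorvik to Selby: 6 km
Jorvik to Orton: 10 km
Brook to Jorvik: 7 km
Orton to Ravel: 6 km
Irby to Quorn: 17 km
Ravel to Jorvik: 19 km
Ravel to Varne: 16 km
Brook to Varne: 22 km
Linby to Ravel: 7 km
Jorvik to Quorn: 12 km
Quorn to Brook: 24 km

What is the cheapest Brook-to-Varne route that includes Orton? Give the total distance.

Best Brook to Orton: Brook–Jorvik–Orton costing 17
Best Orton to Varne: Orton–Varne costing 6
Total via Orton: 17 + 6 = 23 km.

23 km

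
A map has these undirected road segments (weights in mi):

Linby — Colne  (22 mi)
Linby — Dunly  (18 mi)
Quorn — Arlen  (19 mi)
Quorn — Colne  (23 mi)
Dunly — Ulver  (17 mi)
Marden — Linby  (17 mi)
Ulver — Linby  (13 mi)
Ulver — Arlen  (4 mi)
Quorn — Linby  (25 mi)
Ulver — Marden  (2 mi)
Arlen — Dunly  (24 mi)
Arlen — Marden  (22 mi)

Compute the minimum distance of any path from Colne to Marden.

37 mi

Shortest distances from Colne:
Colne: 0
Linby: 22  (via Colne)
Quorn: 23  (via Colne)
Ulver: 35  (via Linby)
Marden: 37  (via Ulver)
Shortest route: Colne → Linby → Ulver → Marden = 37 mi.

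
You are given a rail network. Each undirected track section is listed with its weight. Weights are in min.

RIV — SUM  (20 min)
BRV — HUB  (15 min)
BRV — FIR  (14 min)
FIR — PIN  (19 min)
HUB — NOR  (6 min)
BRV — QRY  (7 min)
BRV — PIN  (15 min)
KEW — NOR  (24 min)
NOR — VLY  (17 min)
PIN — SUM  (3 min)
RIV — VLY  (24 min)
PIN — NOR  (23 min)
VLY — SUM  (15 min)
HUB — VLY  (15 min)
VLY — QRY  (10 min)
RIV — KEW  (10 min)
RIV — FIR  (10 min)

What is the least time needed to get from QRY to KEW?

41 min

Running Dijkstra from QRY:
QRY: 0
BRV: 7  (via QRY)
VLY: 10  (via QRY)
FIR: 21  (via BRV)
HUB: 22  (via BRV)
PIN: 22  (via BRV)
SUM: 25  (via VLY)
NOR: 27  (via VLY)
RIV: 31  (via FIR)
KEW: 41  (via RIV)
Shortest route: QRY–BRV–FIR–RIV–KEW = 41 min.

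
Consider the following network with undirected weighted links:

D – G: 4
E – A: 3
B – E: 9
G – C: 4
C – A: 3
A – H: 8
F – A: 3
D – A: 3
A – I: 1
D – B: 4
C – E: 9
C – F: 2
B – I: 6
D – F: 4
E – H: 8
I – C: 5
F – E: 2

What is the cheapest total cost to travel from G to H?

Shortest distances from G:
G: 0
C: 4  (via G)
D: 4  (via G)
F: 6  (via C)
A: 7  (via C)
B: 8  (via D)
E: 8  (via F)
I: 8  (via A)
H: 15  (via A)
Shortest route: G–C–A–H = 15.

15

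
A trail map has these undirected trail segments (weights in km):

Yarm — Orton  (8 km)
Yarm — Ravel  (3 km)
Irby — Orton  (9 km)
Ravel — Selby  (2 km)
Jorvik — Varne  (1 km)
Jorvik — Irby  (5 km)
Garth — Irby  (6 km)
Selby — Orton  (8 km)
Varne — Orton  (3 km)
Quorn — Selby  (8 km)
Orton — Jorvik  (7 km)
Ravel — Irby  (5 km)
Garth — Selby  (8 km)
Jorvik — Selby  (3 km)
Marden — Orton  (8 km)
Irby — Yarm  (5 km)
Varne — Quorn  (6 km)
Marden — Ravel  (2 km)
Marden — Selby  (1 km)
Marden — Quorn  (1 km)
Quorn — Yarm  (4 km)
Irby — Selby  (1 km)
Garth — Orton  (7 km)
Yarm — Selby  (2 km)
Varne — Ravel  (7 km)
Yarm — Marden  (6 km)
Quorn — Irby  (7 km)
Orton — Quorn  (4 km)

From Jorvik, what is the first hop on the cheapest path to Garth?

Enumerating some paths:
Jorvik–Selby–Garth: 3+8 = 11
Jorvik–Varne–Orton–Garth: 1+3+7 = 11
Jorvik–Irby–Garth: 5+6 = 11
Jorvik–Selby–Irby–Garth: 3+1+6 = 10
Cheapest is Jorvik–Selby–Irby–Garth at 10 km.
So from Jorvik the first move is to Selby.

Selby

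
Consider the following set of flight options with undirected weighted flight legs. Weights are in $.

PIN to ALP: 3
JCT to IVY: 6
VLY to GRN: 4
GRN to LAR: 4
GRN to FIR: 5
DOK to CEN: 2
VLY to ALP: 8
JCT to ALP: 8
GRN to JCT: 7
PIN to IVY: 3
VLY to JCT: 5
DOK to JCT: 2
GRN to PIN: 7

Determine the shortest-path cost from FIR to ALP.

$15

Compare a few routes:
FIR - GRN - JCT - ALP: 5+7+8 = 20
FIR - GRN - PIN - ALP: 5+7+3 = 15
FIR - GRN - VLY - ALP: 5+4+8 = 17
FIR - GRN - VLY - JCT - ALP: 5+4+5+8 = 22
The minimum is $15 via FIR - GRN - PIN - ALP.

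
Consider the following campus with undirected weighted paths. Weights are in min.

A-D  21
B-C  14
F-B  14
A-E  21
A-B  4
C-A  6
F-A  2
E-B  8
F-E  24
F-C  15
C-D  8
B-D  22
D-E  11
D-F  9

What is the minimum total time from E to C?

18 min

Shortest distances from E:
E: 0
B: 8  (via E)
D: 11  (via E)
A: 12  (via B)
F: 14  (via A)
C: 18  (via A)
Shortest route: E–B–A–C = 18 min.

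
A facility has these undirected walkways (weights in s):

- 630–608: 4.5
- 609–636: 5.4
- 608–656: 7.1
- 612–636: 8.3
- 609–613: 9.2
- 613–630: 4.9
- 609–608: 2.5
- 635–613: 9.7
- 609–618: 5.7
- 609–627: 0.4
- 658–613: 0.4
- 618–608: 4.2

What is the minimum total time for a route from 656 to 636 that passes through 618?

22.4 s

Shortest 656→618: 656–608–618 = 11.3
Best 618 to 636: 618–609–636 costing 11.1
Total via 618: 11.3 + 11.1 = 22.4 s.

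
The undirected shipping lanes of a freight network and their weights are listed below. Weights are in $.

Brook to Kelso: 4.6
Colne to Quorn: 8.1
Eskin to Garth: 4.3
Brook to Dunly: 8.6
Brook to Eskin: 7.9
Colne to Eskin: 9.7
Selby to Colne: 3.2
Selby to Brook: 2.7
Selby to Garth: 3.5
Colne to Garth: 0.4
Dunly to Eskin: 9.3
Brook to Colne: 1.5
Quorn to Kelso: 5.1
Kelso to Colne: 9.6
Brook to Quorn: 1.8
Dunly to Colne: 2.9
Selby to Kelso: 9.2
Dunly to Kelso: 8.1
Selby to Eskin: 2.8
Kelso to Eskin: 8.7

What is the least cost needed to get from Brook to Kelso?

$4.6

Settle nodes by increasing distance from Brook:
Brook: 0
Colne: 1.5  (via Brook)
Quorn: 1.8  (via Brook)
Garth: 1.9  (via Colne)
Selby: 2.7  (via Brook)
Dunly: 4.4  (via Colne)
Kelso: 4.6  (via Brook)
Shortest route: Brook → Kelso = $4.6.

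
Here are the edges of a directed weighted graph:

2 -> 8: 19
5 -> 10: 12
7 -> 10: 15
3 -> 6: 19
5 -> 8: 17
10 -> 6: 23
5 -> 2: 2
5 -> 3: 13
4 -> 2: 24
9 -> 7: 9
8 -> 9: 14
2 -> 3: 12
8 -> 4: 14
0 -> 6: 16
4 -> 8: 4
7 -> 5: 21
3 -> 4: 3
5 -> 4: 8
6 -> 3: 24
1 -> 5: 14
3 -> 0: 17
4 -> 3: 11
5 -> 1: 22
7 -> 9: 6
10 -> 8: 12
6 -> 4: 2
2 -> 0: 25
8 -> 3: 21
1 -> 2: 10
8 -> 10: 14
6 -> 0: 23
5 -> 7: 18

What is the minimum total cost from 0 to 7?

45

Running Dijkstra from 0:
0: 0
6: 16  (via 0)
4: 18  (via 6)
8: 22  (via 4)
3: 29  (via 4)
9: 36  (via 8)
10: 36  (via 8)
2: 42  (via 4)
7: 45  (via 9)
Shortest route: 0 → 6 → 4 → 8 → 9 → 7 = 45.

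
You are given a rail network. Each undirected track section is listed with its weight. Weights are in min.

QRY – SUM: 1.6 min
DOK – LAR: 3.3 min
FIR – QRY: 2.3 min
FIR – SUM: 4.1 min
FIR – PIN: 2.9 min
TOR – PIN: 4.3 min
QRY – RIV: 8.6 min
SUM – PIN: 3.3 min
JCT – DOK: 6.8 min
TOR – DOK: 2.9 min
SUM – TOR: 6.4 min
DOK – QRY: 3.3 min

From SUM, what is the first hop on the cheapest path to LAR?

Enumerating some paths:
SUM–QRY–DOK–LAR: 1.6+3.3+3.3 = 8.2
SUM–TOR–DOK–LAR: 6.4+2.9+3.3 = 12.6
SUM–FIR–QRY–DOK–LAR: 4.1+2.3+3.3+3.3 = 13
The minimum is 8.2 min via SUM–QRY–DOK–LAR.
So from SUM the first move is to QRY.

QRY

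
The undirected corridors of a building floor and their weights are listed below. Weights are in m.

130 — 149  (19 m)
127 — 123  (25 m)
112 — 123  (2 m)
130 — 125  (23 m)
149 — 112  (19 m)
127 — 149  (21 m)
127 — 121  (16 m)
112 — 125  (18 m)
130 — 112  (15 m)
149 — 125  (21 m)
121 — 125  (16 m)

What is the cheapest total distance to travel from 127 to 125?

32 m

Enumerating some paths:
127 - 149 - 125: 21+21 = 42
127 - 121 - 125: 16+16 = 32
The minimum is 32 m via 127 - 121 - 125.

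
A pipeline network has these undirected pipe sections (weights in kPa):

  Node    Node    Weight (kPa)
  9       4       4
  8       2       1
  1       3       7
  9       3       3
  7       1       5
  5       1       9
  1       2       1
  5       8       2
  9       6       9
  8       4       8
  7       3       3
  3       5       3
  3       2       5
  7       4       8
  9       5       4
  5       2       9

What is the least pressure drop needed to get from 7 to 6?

Candidate routes:
7 → 4 → 9 → 6: 8+4+9 = 21
7 → 3 → 9 → 6: 3+3+9 = 15
7 → 3 → 5 → 9 → 6: 3+3+4+9 = 19
Cheapest is 7 → 3 → 9 → 6 at 15 kPa.

15 kPa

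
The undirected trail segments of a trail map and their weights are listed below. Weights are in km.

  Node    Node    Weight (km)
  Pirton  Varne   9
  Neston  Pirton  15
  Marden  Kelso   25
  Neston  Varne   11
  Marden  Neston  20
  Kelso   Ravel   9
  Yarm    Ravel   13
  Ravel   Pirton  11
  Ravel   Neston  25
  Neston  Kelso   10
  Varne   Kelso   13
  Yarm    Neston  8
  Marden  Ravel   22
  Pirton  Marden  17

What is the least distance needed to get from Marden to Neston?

Compare a few routes:
Marden → Pirton → Neston: 17+15 = 32
Marden → Neston: 20 = 20
Marden → Kelso → Neston: 25+10 = 35
Cheapest is Marden → Neston at 20 km.

20 km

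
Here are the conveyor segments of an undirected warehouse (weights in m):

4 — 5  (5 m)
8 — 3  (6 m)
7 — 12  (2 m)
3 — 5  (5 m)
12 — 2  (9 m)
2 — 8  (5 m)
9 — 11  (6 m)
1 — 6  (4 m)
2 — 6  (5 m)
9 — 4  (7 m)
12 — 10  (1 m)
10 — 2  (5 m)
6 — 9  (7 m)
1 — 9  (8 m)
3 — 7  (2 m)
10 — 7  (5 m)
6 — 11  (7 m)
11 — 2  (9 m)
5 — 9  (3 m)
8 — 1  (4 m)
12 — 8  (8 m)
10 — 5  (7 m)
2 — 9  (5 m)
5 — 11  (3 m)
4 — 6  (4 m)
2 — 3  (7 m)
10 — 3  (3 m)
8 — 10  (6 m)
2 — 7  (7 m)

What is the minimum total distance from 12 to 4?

Compare a few routes:
12–10–2–6–4: 1+5+5+4 = 15
12–10–5–4: 1+7+5 = 13
12–10–3–5–4: 1+3+5+5 = 14
12–7–3–5–4: 2+2+5+5 = 14
Cheapest is 12–10–5–4 at 13 m.

13 m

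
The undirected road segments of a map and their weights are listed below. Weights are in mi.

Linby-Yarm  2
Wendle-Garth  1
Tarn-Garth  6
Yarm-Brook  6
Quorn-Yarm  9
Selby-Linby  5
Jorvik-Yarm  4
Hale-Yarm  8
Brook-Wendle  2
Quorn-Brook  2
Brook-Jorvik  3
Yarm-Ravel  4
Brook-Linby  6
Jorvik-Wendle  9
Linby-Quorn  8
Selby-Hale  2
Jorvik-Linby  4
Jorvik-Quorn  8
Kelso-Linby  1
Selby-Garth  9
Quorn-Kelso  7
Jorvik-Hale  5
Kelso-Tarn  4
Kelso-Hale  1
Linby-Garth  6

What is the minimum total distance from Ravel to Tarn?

Running Dijkstra from Ravel:
Ravel: 0
Yarm: 4  (via Ravel)
Linby: 6  (via Yarm)
Kelso: 7  (via Linby)
Hale: 8  (via Kelso)
Jorvik: 8  (via Yarm)
Brook: 10  (via Yarm)
Selby: 10  (via Hale)
Tarn: 11  (via Kelso)
Shortest route: Ravel–Yarm–Linby–Kelso–Tarn = 11 mi.

11 mi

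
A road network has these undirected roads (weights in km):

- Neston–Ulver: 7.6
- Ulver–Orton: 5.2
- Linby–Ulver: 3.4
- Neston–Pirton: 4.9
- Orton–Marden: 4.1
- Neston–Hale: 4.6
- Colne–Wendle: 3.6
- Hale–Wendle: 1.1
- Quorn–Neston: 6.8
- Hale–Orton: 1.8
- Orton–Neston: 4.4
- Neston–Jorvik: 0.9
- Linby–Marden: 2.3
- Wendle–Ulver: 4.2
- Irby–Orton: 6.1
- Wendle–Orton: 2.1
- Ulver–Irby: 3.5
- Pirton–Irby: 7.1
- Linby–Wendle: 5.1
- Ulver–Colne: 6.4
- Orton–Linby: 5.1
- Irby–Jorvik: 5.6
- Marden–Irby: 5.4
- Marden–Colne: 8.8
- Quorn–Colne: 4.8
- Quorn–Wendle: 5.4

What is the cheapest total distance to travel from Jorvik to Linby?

10.4 km

Enumerating some paths:
Jorvik - Neston - Orton - Marden - Linby: 0.9+4.4+4.1+2.3 = 11.7
Jorvik - Neston - Orton - Linby: 0.9+4.4+5.1 = 10.4
Jorvik - Neston - Hale - Wendle - Linby: 0.9+4.6+1.1+5.1 = 11.7
Jorvik - Neston - Ulver - Linby: 0.9+7.6+3.4 = 11.9
The minimum is 10.4 km via Jorvik - Neston - Orton - Linby.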